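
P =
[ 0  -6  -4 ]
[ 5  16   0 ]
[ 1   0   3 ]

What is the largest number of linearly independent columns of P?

Row reduce to echelon form.
Swap R1 ↔ R2
R3 ← R3 − (1/5)·R1: [0, -16/5, 3]
R3 ← R3 − (8/15)·R2: [0, 0, 77/15]
Echelon form has 3 nonzero rows, so rank(P) = 3.
The rank gives the maximum number of linearly independent columns: 3.

3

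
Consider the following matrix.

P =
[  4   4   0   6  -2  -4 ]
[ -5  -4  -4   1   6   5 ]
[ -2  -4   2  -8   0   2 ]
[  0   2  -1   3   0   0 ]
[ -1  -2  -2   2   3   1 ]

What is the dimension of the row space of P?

3

Row reduce to echelon form.
R2 ← R2 + (5/4)·R1: [0, 1, -4, 17/2, 7/2, 0]
R3 ← R3 + (1/2)·R1: [0, -2, 2, -5, -1, 0]
R5 ← R5 + (1/4)·R1: [0, -1, -2, 7/2, 5/2, 0]
R3 ← R3 + (2)·R2: [0, 0, -6, 12, 6, 0]
R4 ← R4 − (2)·R2: [0, 0, 7, -14, -7, 0]
R5 ← R5 + R2: [0, 0, -6, 12, 6, 0]
R4 ← R4 + (7/6)·R3: [0, 0, 0, 0, 0, 0]
R5 ← R5 − R3: [0, 0, 0, 0, 0, 0]
Echelon form has 3 nonzero rows, so rank(P) = 3.
The row space has dimension equal to the rank: 3.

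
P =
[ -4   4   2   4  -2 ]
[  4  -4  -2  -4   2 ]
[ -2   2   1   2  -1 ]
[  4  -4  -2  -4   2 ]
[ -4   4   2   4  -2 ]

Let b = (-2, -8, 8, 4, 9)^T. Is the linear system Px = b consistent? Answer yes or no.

Row reduce the augmented matrix [P | b].
R2 ← R2 + R1: [0, 0, 0, 0, 0, -10]
R3 ← R3 − (1/2)·R1: [0, 0, 0, 0, 0, 9]
R4 ← R4 + R1: [0, 0, 0, 0, 0, 2]
R5 ← R5 − R1: [0, 0, 0, 0, 0, 11]
R3 ← R3 + (9/10)·R2: [0, 0, 0, 0, 0, 0]
R4 ← R4 + (1/5)·R2: [0, 0, 0, 0, 0, 0]
R5 ← R5 + (11/10)·R2: [0, 0, 0, 0, 0, 0]
The echelon form has 2 nonzero rows; the last pivot sits in the augmented column, so rank(P) = 1 but rank([P|b]) = 2.
Since the ranks differ, the system is inconsistent.

no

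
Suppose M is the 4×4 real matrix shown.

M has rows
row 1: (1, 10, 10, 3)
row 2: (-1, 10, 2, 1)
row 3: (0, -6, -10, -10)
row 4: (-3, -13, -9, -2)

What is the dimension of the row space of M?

Row reduce to echelon form.
R2 ← R2 + R1: [0, 20, 12, 4]
R4 ← R4 + (3)·R1: [0, 17, 21, 7]
R3 ← R3 + (3/10)·R2: [0, 0, -32/5, -44/5]
R4 ← R4 − (17/20)·R2: [0, 0, 54/5, 18/5]
R4 ← R4 + (27/16)·R3: [0, 0, 0, -45/4]
Echelon form has 4 nonzero rows, so rank(M) = 4.
The row space has dimension equal to the rank: 4.

4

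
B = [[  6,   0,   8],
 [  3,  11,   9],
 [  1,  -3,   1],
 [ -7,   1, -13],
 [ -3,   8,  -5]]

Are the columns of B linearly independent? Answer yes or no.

yes

Row reduce B to echelon form.
R2 ← R2 − (1/2)·R1: [0, 11, 5]
R3 ← R3 − (1/6)·R1: [0, -3, -1/3]
R4 ← R4 + (7/6)·R1: [0, 1, -11/3]
R5 ← R5 + (1/2)·R1: [0, 8, -1]
R3 ← R3 + (3/11)·R2: [0, 0, 34/33]
R4 ← R4 − (1/11)·R2: [0, 0, -136/33]
R5 ← R5 − (8/11)·R2: [0, 0, -51/11]
R4 ← R4 + (4)·R3: [0, 0, 0]
R5 ← R5 + (9/2)·R3: [0, 0, 0]
3 pivots among 3 columns.
Every column is a pivot column, so the columns are linearly independent.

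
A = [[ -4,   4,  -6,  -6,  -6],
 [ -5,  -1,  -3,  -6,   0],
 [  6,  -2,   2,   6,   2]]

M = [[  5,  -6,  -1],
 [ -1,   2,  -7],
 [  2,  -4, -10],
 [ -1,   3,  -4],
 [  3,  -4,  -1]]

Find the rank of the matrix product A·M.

First compute AM:
[[-48,  62,  66],
 [-24,  22,  66],
 [ 36, -38, -38]]
Now row reduce the product.
R2 ← R2 − (1/2)·R1: [0, -9, 33]
R3 ← R3 + (3/4)·R1: [0, 17/2, 23/2]
R3 ← R3 + (17/18)·R2: [0, 0, 128/3]
3 nonzero rows, so rank(AM) = 3.

3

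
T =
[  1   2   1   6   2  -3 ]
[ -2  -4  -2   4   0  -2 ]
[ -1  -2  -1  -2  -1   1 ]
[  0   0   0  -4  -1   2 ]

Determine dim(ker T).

4

Row reduce to echelon form.
R2 ← R2 + (2)·R1: [0, 0, 0, 16, 4, -8]
R3 ← R3 + R1: [0, 0, 0, 4, 1, -2]
R3 ← R3 − (1/4)·R2: [0, 0, 0, 0, 0, 0]
R4 ← R4 + (1/4)·R2: [0, 0, 0, 0, 0, 0]
2 nonzero rows, so rank(T) = 2.
T has 6 columns; by rank–nullity, nullity = 6 − 2 = 4.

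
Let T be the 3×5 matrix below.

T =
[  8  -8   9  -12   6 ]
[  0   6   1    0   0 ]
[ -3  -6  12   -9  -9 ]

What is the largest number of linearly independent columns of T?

Row reduce to echelon form.
R3 ← R3 + (3/8)·R1: [0, -9, 123/8, -27/2, -27/4]
R3 ← R3 + (3/2)·R2: [0, 0, 135/8, -27/2, -27/4]
Echelon form has 3 nonzero rows, so rank(T) = 3.
The rank gives the maximum number of linearly independent columns: 3.

3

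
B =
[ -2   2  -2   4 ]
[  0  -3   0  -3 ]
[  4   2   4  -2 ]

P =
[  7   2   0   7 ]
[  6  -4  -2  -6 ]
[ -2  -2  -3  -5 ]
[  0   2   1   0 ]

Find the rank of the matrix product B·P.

2

First compute BP:
[[  2,   0,   6, -16],
 [-18,   6,   3,  18],
 [ 32, -12, -18,  -4]]
Now row reduce the product.
R2 ← R2 + (9)·R1: [0, 6, 57, -126]
R3 ← R3 − (16)·R1: [0, -12, -114, 252]
R3 ← R3 + (2)·R2: [0, 0, 0, 0]
2 nonzero rows, so rank(BP) = 2.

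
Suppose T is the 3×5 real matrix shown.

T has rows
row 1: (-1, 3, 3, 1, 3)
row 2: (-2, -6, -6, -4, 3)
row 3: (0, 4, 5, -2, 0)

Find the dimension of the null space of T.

Row reduce to echelon form.
R2 ← R2 − (2)·R1: [0, -12, -12, -6, -3]
R3 ← R3 + (1/3)·R2: [0, 0, 1, -4, -1]
3 nonzero rows, so rank(T) = 3.
T has 5 columns; by rank–nullity, nullity = 5 − 3 = 2.

2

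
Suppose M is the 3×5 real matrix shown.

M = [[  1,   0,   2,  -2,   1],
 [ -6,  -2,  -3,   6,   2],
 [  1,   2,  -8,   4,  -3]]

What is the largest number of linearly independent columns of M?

Row reduce to echelon form.
R2 ← R2 + (6)·R1: [0, -2, 9, -6, 8]
R3 ← R3 − R1: [0, 2, -10, 6, -4]
R3 ← R3 + R2: [0, 0, -1, 0, 4]
Echelon form has 3 nonzero rows, so rank(M) = 3.
The rank gives the maximum number of linearly independent columns: 3.

3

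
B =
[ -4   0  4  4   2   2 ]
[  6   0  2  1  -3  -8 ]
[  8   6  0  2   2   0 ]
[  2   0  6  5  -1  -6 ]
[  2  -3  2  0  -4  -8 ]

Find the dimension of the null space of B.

Row reduce to echelon form.
R2 ← R2 + (3/2)·R1: [0, 0, 8, 7, 0, -5]
R3 ← R3 + (2)·R1: [0, 6, 8, 10, 6, 4]
R4 ← R4 + (1/2)·R1: [0, 0, 8, 7, 0, -5]
R5 ← R5 + (1/2)·R1: [0, -3, 4, 2, -3, -7]
Swap R2 ↔ R3
R5 ← R5 + (1/2)·R2: [0, 0, 8, 7, 0, -5]
R4 ← R4 − R3: [0, 0, 0, 0, 0, 0]
R5 ← R5 − R3: [0, 0, 0, 0, 0, 0]
3 nonzero rows, so rank(B) = 3.
B has 6 columns; by rank–nullity, nullity = 6 − 3 = 3.

3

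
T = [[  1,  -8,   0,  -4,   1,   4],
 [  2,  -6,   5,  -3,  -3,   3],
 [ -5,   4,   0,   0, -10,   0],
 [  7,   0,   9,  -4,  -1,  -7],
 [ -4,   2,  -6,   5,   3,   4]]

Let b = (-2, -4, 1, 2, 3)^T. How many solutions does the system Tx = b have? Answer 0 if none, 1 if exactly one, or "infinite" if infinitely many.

0

Row reduce the augmented matrix [T | b].
R2 ← R2 − (2)·R1: [0, 10, 5, 5, -5, -5, 0]
R3 ← R3 + (5)·R1: [0, -36, 0, -20, -5, 20, -9]
R4 ← R4 − (7)·R1: [0, 56, 9, 24, -8, -35, 16]
R5 ← R5 + (4)·R1: [0, -30, -6, -11, 7, 20, -5]
R3 ← R3 + (18/5)·R2: [0, 0, 18, -2, -23, 2, -9]
R4 ← R4 − (28/5)·R2: [0, 0, -19, -4, 20, -7, 16]
R5 ← R5 + (3)·R2: [0, 0, 9, 4, -8, 5, -5]
R4 ← R4 + (19/18)·R3: [0, 0, 0, -55/9, -77/18, -44/9, 13/2]
R5 ← R5 − (1/2)·R3: [0, 0, 0, 5, 7/2, 4, -1/2]
R5 ← R5 + (9/11)·R4: [0, 0, 0, 0, 0, 0, 53/11]
The echelon form has 5 nonzero rows; the last pivot sits in the augmented column, so rank(T) = 4 but rank([T|b]) = 5.
Since the ranks differ, the system is inconsistent.
It has no solutions.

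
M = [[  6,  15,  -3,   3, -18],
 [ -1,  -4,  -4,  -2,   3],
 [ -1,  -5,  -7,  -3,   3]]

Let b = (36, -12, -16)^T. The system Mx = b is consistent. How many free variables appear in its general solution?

3

Row reduce the augmented matrix [M | b].
R2 ← R2 + (1/6)·R1: [0, -3/2, -9/2, -3/2, 0, -6]
R3 ← R3 + (1/6)·R1: [0, -5/2, -15/2, -5/2, 0, -10]
R3 ← R3 − (5/3)·R2: [0, 0, 0, 0, 0, 0]
The echelon form has 2 nonzero rows, and every pivot lies in the first 5 columns, so rank(M) = rank([M|b]) = 2.
The system is consistent.
Free variables = (unknowns) − (rank) = 5 − 2 = 3.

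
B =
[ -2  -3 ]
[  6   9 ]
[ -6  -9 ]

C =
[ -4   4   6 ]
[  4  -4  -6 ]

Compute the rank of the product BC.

First compute BC:
[[ -4,   4,   6],
 [ 12, -12, -18],
 [-12,  12,  18]]
Now row reduce the product.
R2 ← R2 + (3)·R1: [0, 0, 0]
R3 ← R3 − (3)·R1: [0, 0, 0]
1 nonzero row, so rank(BC) = 1.

1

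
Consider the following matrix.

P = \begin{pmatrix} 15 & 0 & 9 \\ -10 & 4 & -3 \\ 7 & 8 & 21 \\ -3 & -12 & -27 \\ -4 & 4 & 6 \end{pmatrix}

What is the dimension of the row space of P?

3

Row reduce to echelon form.
R2 ← R2 + (2/3)·R1: [0, 4, 3]
R3 ← R3 − (7/15)·R1: [0, 8, 84/5]
R4 ← R4 + (1/5)·R1: [0, -12, -126/5]
R5 ← R5 + (4/15)·R1: [0, 4, 42/5]
R3 ← R3 − (2)·R2: [0, 0, 54/5]
R4 ← R4 + (3)·R2: [0, 0, -81/5]
R5 ← R5 − R2: [0, 0, 27/5]
R4 ← R4 + (3/2)·R3: [0, 0, 0]
R5 ← R5 − (1/2)·R3: [0, 0, 0]
Echelon form has 3 nonzero rows, so rank(P) = 3.
The row space has dimension equal to the rank: 3.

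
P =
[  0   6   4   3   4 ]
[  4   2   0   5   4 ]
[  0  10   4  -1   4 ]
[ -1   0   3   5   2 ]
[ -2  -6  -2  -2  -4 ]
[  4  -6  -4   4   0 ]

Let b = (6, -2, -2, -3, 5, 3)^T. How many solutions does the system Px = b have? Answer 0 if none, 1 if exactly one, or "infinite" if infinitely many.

0

Row reduce the augmented matrix [P | b].
Swap R1 ↔ R2
R4 ← R4 + (1/4)·R1: [0, 1/2, 3, 25/4, 3, -7/2]
R5 ← R5 + (1/2)·R1: [0, -5, -2, 1/2, -2, 4]
R6 ← R6 − R1: [0, -8, -4, -1, -4, 5]
R3 ← R3 − (5/3)·R2: [0, 0, -8/3, -6, -8/3, -12]
R4 ← R4 − (1/12)·R2: [0, 0, 8/3, 6, 8/3, -4]
R5 ← R5 + (5/6)·R2: [0, 0, 4/3, 3, 4/3, 9]
R6 ← R6 + (4/3)·R2: [0, 0, 4/3, 3, 4/3, 13]
R4 ← R4 + R3: [0, 0, 0, 0, 0, -16]
R5 ← R5 + (1/2)·R3: [0, 0, 0, 0, 0, 3]
R6 ← R6 + (1/2)·R3: [0, 0, 0, 0, 0, 7]
R5 ← R5 + (3/16)·R4: [0, 0, 0, 0, 0, 0]
R6 ← R6 + (7/16)·R4: [0, 0, 0, 0, 0, 0]
The echelon form has 4 nonzero rows; the last pivot sits in the augmented column, so rank(P) = 3 but rank([P|b]) = 4.
Since the ranks differ, the system is inconsistent.
It has no solutions.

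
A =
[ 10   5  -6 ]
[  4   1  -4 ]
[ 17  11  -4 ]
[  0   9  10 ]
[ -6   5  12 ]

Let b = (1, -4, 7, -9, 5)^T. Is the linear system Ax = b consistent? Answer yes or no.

no

Row reduce the augmented matrix [A | b].
R2 ← R2 − (2/5)·R1: [0, -1, -8/5, -22/5]
R3 ← R3 − (17/10)·R1: [0, 5/2, 31/5, 53/10]
R5 ← R5 + (3/5)·R1: [0, 8, 42/5, 28/5]
R3 ← R3 + (5/2)·R2: [0, 0, 11/5, -57/10]
R4 ← R4 + (9)·R2: [0, 0, -22/5, -243/5]
R5 ← R5 + (8)·R2: [0, 0, -22/5, -148/5]
R4 ← R4 + (2)·R3: [0, 0, 0, -60]
R5 ← R5 + (2)·R3: [0, 0, 0, -41]
R5 ← R5 − (41/60)·R4: [0, 0, 0, 0]
The echelon form has 4 nonzero rows; the last pivot sits in the augmented column, so rank(A) = 3 but rank([A|b]) = 4.
Since the ranks differ, the system is inconsistent.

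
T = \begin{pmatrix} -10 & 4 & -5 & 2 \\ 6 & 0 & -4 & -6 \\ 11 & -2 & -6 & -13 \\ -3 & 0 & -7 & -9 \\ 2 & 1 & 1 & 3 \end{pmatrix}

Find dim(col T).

3

Row reduce to echelon form.
R2 ← R2 + (3/5)·R1: [0, 12/5, -7, -24/5]
R3 ← R3 + (11/10)·R1: [0, 12/5, -23/2, -54/5]
R4 ← R4 − (3/10)·R1: [0, -6/5, -11/2, -48/5]
R5 ← R5 + (1/5)·R1: [0, 9/5, 0, 17/5]
R3 ← R3 − R2: [0, 0, -9/2, -6]
R4 ← R4 + (1/2)·R2: [0, 0, -9, -12]
R5 ← R5 − (3/4)·R2: [0, 0, 21/4, 7]
R4 ← R4 − (2)·R3: [0, 0, 0, 0]
R5 ← R5 + (7/6)·R3: [0, 0, 0, 0]
Echelon form has 3 nonzero rows, so rank(T) = 3.
The column space has dimension equal to the rank: 3.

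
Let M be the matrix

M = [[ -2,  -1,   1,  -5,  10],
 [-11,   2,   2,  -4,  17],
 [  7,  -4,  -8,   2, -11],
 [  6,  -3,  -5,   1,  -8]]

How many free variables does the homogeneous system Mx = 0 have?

Row reduce to echelon form.
R2 ← R2 − (11/2)·R1: [0, 15/2, -7/2, 47/2, -38]
R3 ← R3 + (7/2)·R1: [0, -15/2, -9/2, -31/2, 24]
R4 ← R4 + (3)·R1: [0, -6, -2, -14, 22]
R3 ← R3 + R2: [0, 0, -8, 8, -14]
R4 ← R4 + (4/5)·R2: [0, 0, -24/5, 24/5, -42/5]
R4 ← R4 − (3/5)·R3: [0, 0, 0, 0, 0]
3 nonzero rows, so rank(M) = 3.
M has 5 columns; by rank–nullity, nullity = 5 − 3 = 2.

2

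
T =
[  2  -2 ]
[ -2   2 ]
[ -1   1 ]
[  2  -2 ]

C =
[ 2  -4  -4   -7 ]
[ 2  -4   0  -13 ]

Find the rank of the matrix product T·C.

1

First compute TC:
[[  0,   0,  -8,  12],
 [  0,   0,   8, -12],
 [  0,   0,   4,  -6],
 [  0,   0,  -8,  12]]
Now row reduce the product.
R2 ← R2 + R1: [0, 0, 0, 0]
R3 ← R3 + (1/2)·R1: [0, 0, 0, 0]
R4 ← R4 − R1: [0, 0, 0, 0]
1 nonzero row, so rank(TC) = 1.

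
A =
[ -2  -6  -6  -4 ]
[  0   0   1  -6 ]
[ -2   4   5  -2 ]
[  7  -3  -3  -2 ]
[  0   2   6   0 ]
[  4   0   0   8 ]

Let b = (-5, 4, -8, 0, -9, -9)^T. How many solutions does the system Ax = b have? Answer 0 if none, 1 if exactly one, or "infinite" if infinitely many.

0

Row reduce the augmented matrix [A | b].
R3 ← R3 − R1: [0, 10, 11, 2, -3]
R4 ← R4 + (7/2)·R1: [0, -24, -24, -16, -35/2]
R6 ← R6 + (2)·R1: [0, -12, -12, 0, -19]
Swap R2 ↔ R3
R4 ← R4 + (12/5)·R2: [0, 0, 12/5, -56/5, -247/10]
R5 ← R5 − (1/5)·R2: [0, 0, 19/5, -2/5, -42/5]
R6 ← R6 + (6/5)·R2: [0, 0, 6/5, 12/5, -113/5]
R4 ← R4 − (12/5)·R3: [0, 0, 0, 16/5, -343/10]
R5 ← R5 − (19/5)·R3: [0, 0, 0, 112/5, -118/5]
R6 ← R6 − (6/5)·R3: [0, 0, 0, 48/5, -137/5]
R5 ← R5 − (7)·R4: [0, 0, 0, 0, 433/2]
R6 ← R6 − (3)·R4: [0, 0, 0, 0, 151/2]
R6 ← R6 − (151/433)·R5: [0, 0, 0, 0, 0]
The echelon form has 5 nonzero rows; the last pivot sits in the augmented column, so rank(A) = 4 but rank([A|b]) = 5.
Since the ranks differ, the system is inconsistent.
It has no solutions.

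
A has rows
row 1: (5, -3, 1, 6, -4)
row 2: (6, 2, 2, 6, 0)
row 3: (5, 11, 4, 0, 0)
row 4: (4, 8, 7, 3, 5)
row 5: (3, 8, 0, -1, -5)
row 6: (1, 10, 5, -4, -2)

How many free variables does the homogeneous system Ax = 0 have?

Row reduce to echelon form.
R2 ← R2 − (6/5)·R1: [0, 28/5, 4/5, -6/5, 24/5]
R3 ← R3 − R1: [0, 14, 3, -6, 4]
R4 ← R4 − (4/5)·R1: [0, 52/5, 31/5, -9/5, 41/5]
R5 ← R5 − (3/5)·R1: [0, 49/5, -3/5, -23/5, -13/5]
R6 ← R6 − (1/5)·R1: [0, 53/5, 24/5, -26/5, -6/5]
R3 ← R3 − (5/2)·R2: [0, 0, 1, -3, -8]
R4 ← R4 − (13/7)·R2: [0, 0, 33/7, 3/7, -5/7]
R5 ← R5 − (7/4)·R2: [0, 0, -2, -5/2, -11]
R6 ← R6 − (53/28)·R2: [0, 0, 23/7, -41/14, -72/7]
R4 ← R4 − (33/7)·R3: [0, 0, 0, 102/7, 37]
R5 ← R5 + (2)·R3: [0, 0, 0, -17/2, -27]
R6 ← R6 − (23/7)·R3: [0, 0, 0, 97/14, 16]
R5 ← R5 + (7/12)·R4: [0, 0, 0, 0, -65/12]
R6 ← R6 − (97/204)·R4: [0, 0, 0, 0, -325/204]
R6 ← R6 − (5/17)·R5: [0, 0, 0, 0, 0]
5 nonzero rows, so rank(A) = 5.
A has 5 columns; by rank–nullity, nullity = 5 − 5 = 0.

0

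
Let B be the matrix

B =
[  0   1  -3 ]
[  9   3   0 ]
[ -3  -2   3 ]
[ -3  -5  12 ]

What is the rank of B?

Row reduce to echelon form.
Swap R1 ↔ R2
R3 ← R3 + (1/3)·R1: [0, -1, 3]
R4 ← R4 + (1/3)·R1: [0, -4, 12]
R3 ← R3 + R2: [0, 0, 0]
R4 ← R4 + (4)·R2: [0, 0, 0]
Echelon form has 2 nonzero rows, so rank(B) = 2.

2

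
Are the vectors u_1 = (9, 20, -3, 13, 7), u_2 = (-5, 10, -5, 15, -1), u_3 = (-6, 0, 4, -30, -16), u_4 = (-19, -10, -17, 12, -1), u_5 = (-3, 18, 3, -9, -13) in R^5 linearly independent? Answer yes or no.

Form the matrix with these vectors as rows and row reduce.
R2 ← R2 + (5/9)·R1: [0, 190/9, -20/3, 200/9, 26/9]
R3 ← R3 + (2/3)·R1: [0, 40/3, 2, -64/3, -34/3]
R4 ← R4 + (19/9)·R1: [0, 290/9, -70/3, 355/9, 124/9]
R5 ← R5 + (1/3)·R1: [0, 74/3, 2, -14/3, -32/3]
R3 ← R3 − (12/19)·R2: [0, 0, 118/19, -672/19, -250/19]
R4 ← R4 − (29/19)·R2: [0, 0, -250/19, 105/19, 178/19]
R5 ← R5 − (111/95)·R2: [0, 0, 186/19, -582/19, -1334/95]
R4 ← R4 + (125/59)·R3: [0, 0, 0, -4095/59, -1092/59]
R5 ← R5 − (93/59)·R3: [0, 0, 0, 1482/59, 1976/295]
R5 ← R5 + (38/105)·R4: [0, 0, 0, 0, 0]
4 nonzero rows, so the 5 vectors span a space of dimension 4.
Since 4 < 5, the vectors are linearly dependent.

no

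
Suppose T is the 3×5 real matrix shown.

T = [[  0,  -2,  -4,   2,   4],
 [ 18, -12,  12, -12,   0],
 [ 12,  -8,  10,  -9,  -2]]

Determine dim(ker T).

Row reduce to echelon form.
Swap R1 ↔ R2
R3 ← R3 − (2/3)·R1: [0, 0, 2, -1, -2]
3 nonzero rows, so rank(T) = 3.
T has 5 columns; by rank–nullity, nullity = 5 − 3 = 2.

2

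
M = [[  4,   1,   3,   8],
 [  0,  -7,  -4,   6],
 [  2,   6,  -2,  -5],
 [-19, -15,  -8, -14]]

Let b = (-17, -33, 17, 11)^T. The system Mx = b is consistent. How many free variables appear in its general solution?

0

Row reduce the augmented matrix [M | b].
R3 ← R3 − (1/2)·R1: [0, 11/2, -7/2, -9, 51/2]
R4 ← R4 + (19/4)·R1: [0, -41/4, 25/4, 24, -279/4]
R3 ← R3 + (11/14)·R2: [0, 0, -93/14, -30/7, -3/7]
R4 ← R4 − (41/28)·R2: [0, 0, 339/28, 213/14, -150/7]
R4 ← R4 + (113/62)·R3: [0, 0, 0, 459/62, -1377/62]
The echelon form has 4 nonzero rows, and every pivot lies in the first 4 columns, so rank(M) = rank([M|b]) = 4.
The system is consistent.
Free variables = (unknowns) − (rank) = 4 − 4 = 0.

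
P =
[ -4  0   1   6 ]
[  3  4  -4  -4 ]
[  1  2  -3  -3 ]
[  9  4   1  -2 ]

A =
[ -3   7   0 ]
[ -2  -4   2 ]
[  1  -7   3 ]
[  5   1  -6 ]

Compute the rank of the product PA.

3

First compute PA:
[[ 43, -29, -33],
 [-41,  29,  20],
 [-25,  17,  13],
 [-44,  38,  23]]
Now row reduce the product.
R2 ← R2 + (41/43)·R1: [0, 58/43, -493/43]
R3 ← R3 + (25/43)·R1: [0, 6/43, -266/43]
R4 ← R4 + (44/43)·R1: [0, 358/43, -463/43]
R3 ← R3 − (3/29)·R2: [0, 0, -5]
R4 ← R4 − (179/29)·R2: [0, 0, 60]
R4 ← R4 + (12)·R3: [0, 0, 0]
3 nonzero rows, so rank(PA) = 3.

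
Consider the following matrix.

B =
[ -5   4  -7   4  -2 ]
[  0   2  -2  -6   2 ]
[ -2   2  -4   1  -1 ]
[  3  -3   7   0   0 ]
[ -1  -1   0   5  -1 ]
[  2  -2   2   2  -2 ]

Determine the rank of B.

4

Row reduce to echelon form.
R3 ← R3 − (2/5)·R1: [0, 2/5, -6/5, -3/5, -1/5]
R4 ← R4 + (3/5)·R1: [0, -3/5, 14/5, 12/5, -6/5]
R5 ← R5 − (1/5)·R1: [0, -9/5, 7/5, 21/5, -3/5]
R6 ← R6 + (2/5)·R1: [0, -2/5, -4/5, 18/5, -14/5]
R3 ← R3 − (1/5)·R2: [0, 0, -4/5, 3/5, -3/5]
R4 ← R4 + (3/10)·R2: [0, 0, 11/5, 3/5, -3/5]
R5 ← R5 + (9/10)·R2: [0, 0, -2/5, -6/5, 6/5]
R6 ← R6 + (1/5)·R2: [0, 0, -6/5, 12/5, -12/5]
R4 ← R4 + (11/4)·R3: [0, 0, 0, 9/4, -9/4]
R5 ← R5 − (1/2)·R3: [0, 0, 0, -3/2, 3/2]
R6 ← R6 − (3/2)·R3: [0, 0, 0, 3/2, -3/2]
R5 ← R5 + (2/3)·R4: [0, 0, 0, 0, 0]
R6 ← R6 − (2/3)·R4: [0, 0, 0, 0, 0]
Echelon form has 4 nonzero rows, so rank(B) = 4.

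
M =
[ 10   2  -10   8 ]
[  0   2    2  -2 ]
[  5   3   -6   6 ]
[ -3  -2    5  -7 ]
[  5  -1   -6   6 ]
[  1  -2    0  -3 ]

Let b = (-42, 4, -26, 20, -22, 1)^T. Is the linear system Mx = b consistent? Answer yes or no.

Row reduce the augmented matrix [M | b].
R3 ← R3 − (1/2)·R1: [0, 2, -1, 2, -5]
R4 ← R4 + (3/10)·R1: [0, -7/5, 2, -23/5, 37/5]
R5 ← R5 − (1/2)·R1: [0, -2, -1, 2, -1]
R6 ← R6 − (1/10)·R1: [0, -11/5, 1, -19/5, 26/5]
R3 ← R3 − R2: [0, 0, -3, 4, -9]
R4 ← R4 + (7/10)·R2: [0, 0, 17/5, -6, 51/5]
R5 ← R5 + R2: [0, 0, 1, 0, 3]
R6 ← R6 + (11/10)·R2: [0, 0, 16/5, -6, 48/5]
R4 ← R4 + (17/15)·R3: [0, 0, 0, -22/15, 0]
R5 ← R5 + (1/3)·R3: [0, 0, 0, 4/3, 0]
R6 ← R6 + (16/15)·R3: [0, 0, 0, -26/15, 0]
R5 ← R5 + (10/11)·R4: [0, 0, 0, 0, 0]
R6 ← R6 − (13/11)·R4: [0, 0, 0, 0, 0]
The echelon form has 4 nonzero rows, and every pivot lies in the first 4 columns, so rank(M) = rank([M|b]) = 4.
The system is consistent.

yes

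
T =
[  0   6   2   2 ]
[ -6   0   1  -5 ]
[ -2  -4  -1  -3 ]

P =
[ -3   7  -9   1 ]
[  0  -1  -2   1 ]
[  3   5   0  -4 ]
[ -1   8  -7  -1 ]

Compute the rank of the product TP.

2

First compute TP:
[[  4,  20, -26,  -4],
 [ 26, -77,  89,  -5],
 [  6, -39,  47,   1]]
Now row reduce the product.
R2 ← R2 − (13/2)·R1: [0, -207, 258, 21]
R3 ← R3 − (3/2)·R1: [0, -69, 86, 7]
R3 ← R3 − (1/3)·R2: [0, 0, 0, 0]
2 nonzero rows, so rank(TP) = 2.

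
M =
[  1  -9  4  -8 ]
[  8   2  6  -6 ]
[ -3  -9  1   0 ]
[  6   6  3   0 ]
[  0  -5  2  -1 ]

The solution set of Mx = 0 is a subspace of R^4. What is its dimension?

1

Row reduce to echelon form.
R2 ← R2 − (8)·R1: [0, 74, -26, 58]
R3 ← R3 + (3)·R1: [0, -36, 13, -24]
R4 ← R4 − (6)·R1: [0, 60, -21, 48]
R3 ← R3 + (18/37)·R2: [0, 0, 13/37, 156/37]
R4 ← R4 − (30/37)·R2: [0, 0, 3/37, 36/37]
R5 ← R5 + (5/74)·R2: [0, 0, 9/37, 108/37]
R4 ← R4 − (3/13)·R3: [0, 0, 0, 0]
R5 ← R5 − (9/13)·R3: [0, 0, 0, 0]
3 nonzero rows, so rank(M) = 3.
M has 4 columns; by rank–nullity, nullity = 4 − 3 = 1.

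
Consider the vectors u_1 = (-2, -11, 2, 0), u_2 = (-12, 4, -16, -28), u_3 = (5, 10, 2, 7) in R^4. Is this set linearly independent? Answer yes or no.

no

Form the matrix with these vectors as rows and row reduce.
R2 ← R2 − (6)·R1: [0, 70, -28, -28]
R3 ← R3 + (5/2)·R1: [0, -35/2, 7, 7]
R3 ← R3 + (1/4)·R2: [0, 0, 0, 0]
2 nonzero rows, so the 3 vectors span a space of dimension 2.
Since 2 < 3, the vectors are linearly dependent.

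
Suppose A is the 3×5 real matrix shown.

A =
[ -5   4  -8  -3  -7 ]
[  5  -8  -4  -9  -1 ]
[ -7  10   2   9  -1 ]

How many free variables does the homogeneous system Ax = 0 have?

Row reduce to echelon form.
R2 ← R2 + R1: [0, -4, -12, -12, -8]
R3 ← R3 − (7/5)·R1: [0, 22/5, 66/5, 66/5, 44/5]
R3 ← R3 + (11/10)·R2: [0, 0, 0, 0, 0]
2 nonzero rows, so rank(A) = 2.
A has 5 columns; by rank–nullity, nullity = 5 − 2 = 3.

3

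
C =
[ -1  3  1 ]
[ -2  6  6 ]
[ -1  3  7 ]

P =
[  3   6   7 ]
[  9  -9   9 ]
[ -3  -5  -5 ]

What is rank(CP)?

2

First compute CP:
[[ 21, -38,  15],
 [ 30, -96,  10],
 [  3, -68, -15]]
Now row reduce the product.
R2 ← R2 − (10/7)·R1: [0, -292/7, -80/7]
R3 ← R3 − (1/7)·R1: [0, -438/7, -120/7]
R3 ← R3 − (3/2)·R2: [0, 0, 0]
2 nonzero rows, so rank(CP) = 2.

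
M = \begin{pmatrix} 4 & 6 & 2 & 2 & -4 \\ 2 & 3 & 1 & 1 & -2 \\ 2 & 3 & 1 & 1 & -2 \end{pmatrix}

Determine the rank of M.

1

Row reduce to echelon form.
R2 ← R2 − (1/2)·R1: [0, 0, 0, 0, 0]
R3 ← R3 − (1/2)·R1: [0, 0, 0, 0, 0]
Echelon form has 1 nonzero row, so rank(M) = 1.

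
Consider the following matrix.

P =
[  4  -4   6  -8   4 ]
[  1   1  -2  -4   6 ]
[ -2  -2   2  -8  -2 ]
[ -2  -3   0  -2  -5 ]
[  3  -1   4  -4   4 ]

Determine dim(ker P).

Row reduce to echelon form.
R2 ← R2 − (1/4)·R1: [0, 2, -7/2, -2, 5]
R3 ← R3 + (1/2)·R1: [0, -4, 5, -12, 0]
R4 ← R4 + (1/2)·R1: [0, -5, 3, -6, -3]
R5 ← R5 − (3/4)·R1: [0, 2, -1/2, 2, 1]
R3 ← R3 + (2)·R2: [0, 0, -2, -16, 10]
R4 ← R4 + (5/2)·R2: [0, 0, -23/4, -11, 19/2]
R5 ← R5 − R2: [0, 0, 3, 4, -4]
R4 ← R4 − (23/8)·R3: [0, 0, 0, 35, -77/4]
R5 ← R5 + (3/2)·R3: [0, 0, 0, -20, 11]
R5 ← R5 + (4/7)·R4: [0, 0, 0, 0, 0]
4 nonzero rows, so rank(P) = 4.
P has 5 columns; by rank–nullity, nullity = 5 − 4 = 1.

1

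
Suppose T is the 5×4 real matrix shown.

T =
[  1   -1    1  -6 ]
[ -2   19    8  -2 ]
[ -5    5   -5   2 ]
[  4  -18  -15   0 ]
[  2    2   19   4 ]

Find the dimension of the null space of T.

Row reduce to echelon form.
R2 ← R2 + (2)·R1: [0, 17, 10, -14]
R3 ← R3 + (5)·R1: [0, 0, 0, -28]
R4 ← R4 − (4)·R1: [0, -14, -19, 24]
R5 ← R5 − (2)·R1: [0, 4, 17, 16]
R4 ← R4 + (14/17)·R2: [0, 0, -183/17, 212/17]
R5 ← R5 − (4/17)·R2: [0, 0, 249/17, 328/17]
Swap R3 ↔ R4
R5 ← R5 + (83/61)·R3: [0, 0, 0, 2212/61]
R5 ← R5 + (79/61)·R4: [0, 0, 0, 0]
4 nonzero rows, so rank(T) = 4.
T has 4 columns; by rank–nullity, nullity = 4 − 4 = 0.

0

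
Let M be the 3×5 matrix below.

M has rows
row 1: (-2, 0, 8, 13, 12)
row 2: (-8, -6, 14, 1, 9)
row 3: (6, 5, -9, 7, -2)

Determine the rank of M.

3

Row reduce to echelon form.
R2 ← R2 − (4)·R1: [0, -6, -18, -51, -39]
R3 ← R3 + (3)·R1: [0, 5, 15, 46, 34]
R3 ← R3 + (5/6)·R2: [0, 0, 0, 7/2, 3/2]
Echelon form has 3 nonzero rows, so rank(M) = 3.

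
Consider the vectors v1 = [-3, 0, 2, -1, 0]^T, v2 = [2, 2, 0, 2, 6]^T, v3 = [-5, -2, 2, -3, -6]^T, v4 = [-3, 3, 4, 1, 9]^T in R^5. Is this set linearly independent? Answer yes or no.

Form the matrix with these vectors as rows and row reduce.
R2 ← R2 + (2/3)·R1: [0, 2, 4/3, 4/3, 6]
R3 ← R3 − (5/3)·R1: [0, -2, -4/3, -4/3, -6]
R4 ← R4 − R1: [0, 3, 2, 2, 9]
R3 ← R3 + R2: [0, 0, 0, 0, 0]
R4 ← R4 − (3/2)·R2: [0, 0, 0, 0, 0]
2 nonzero rows, so the 4 vectors span a space of dimension 2.
Since 2 < 4, the vectors are linearly dependent.

no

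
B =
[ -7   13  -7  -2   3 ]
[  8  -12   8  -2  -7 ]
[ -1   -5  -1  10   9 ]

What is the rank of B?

2

Row reduce to echelon form.
R2 ← R2 + (8/7)·R1: [0, 20/7, 0, -30/7, -25/7]
R3 ← R3 − (1/7)·R1: [0, -48/7, 0, 72/7, 60/7]
R3 ← R3 + (12/5)·R2: [0, 0, 0, 0, 0]
Echelon form has 2 nonzero rows, so rank(B) = 2.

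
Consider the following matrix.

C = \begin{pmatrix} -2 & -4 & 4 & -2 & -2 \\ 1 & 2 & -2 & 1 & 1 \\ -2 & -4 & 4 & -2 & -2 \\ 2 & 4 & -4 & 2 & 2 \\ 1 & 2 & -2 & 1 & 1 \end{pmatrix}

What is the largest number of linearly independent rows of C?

1

Row reduce to echelon form.
R2 ← R2 + (1/2)·R1: [0, 0, 0, 0, 0]
R3 ← R3 − R1: [0, 0, 0, 0, 0]
R4 ← R4 + R1: [0, 0, 0, 0, 0]
R5 ← R5 + (1/2)·R1: [0, 0, 0, 0, 0]
Echelon form has 1 nonzero row, so rank(C) = 1.
The rank gives the maximum number of linearly independent rows: 1.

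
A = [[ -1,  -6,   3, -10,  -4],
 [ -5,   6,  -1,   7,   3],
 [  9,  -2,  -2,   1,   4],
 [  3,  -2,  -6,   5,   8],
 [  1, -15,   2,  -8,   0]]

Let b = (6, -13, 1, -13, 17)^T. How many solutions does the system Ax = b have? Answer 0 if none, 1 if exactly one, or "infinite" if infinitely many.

Row reduce the augmented matrix [A | b].
R2 ← R2 − (5)·R1: [0, 36, -16, 57, 23, -43]
R3 ← R3 + (9)·R1: [0, -56, 25, -89, -32, 55]
R4 ← R4 + (3)·R1: [0, -20, 3, -25, -4, 5]
R5 ← R5 + R1: [0, -21, 5, -18, -4, 23]
R3 ← R3 + (14/9)·R2: [0, 0, 1/9, -1/3, 34/9, -107/9]
R4 ← R4 + (5/9)·R2: [0, 0, -53/9, 20/3, 79/9, -170/9]
R5 ← R5 + (7/12)·R2: [0, 0, -13/3, 61/4, 113/12, -25/12]
R4 ← R4 + (53)·R3: [0, 0, 0, -11, 209, -649]
R5 ← R5 + (39)·R3: [0, 0, 0, 9/4, 627/4, -1863/4]
R5 ← R5 + (9/44)·R4: [0, 0, 0, 0, 399/2, -1197/2]
The echelon form has 5 nonzero rows, and every pivot lies in the first 5 columns, so rank(A) = rank([A|b]) = 5.
The system is consistent.
rank = 5 = number of unknowns, so the solution is unique.

1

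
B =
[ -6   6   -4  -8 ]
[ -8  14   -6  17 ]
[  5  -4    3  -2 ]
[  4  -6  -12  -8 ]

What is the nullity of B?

Row reduce to echelon form.
R2 ← R2 − (4/3)·R1: [0, 6, -2/3, 83/3]
R3 ← R3 + (5/6)·R1: [0, 1, -1/3, -26/3]
R4 ← R4 + (2/3)·R1: [0, -2, -44/3, -40/3]
R3 ← R3 − (1/6)·R2: [0, 0, -2/9, -239/18]
R4 ← R4 + (1/3)·R2: [0, 0, -134/9, -37/9]
R4 ← R4 − (67)·R3: [0, 0, 0, 1771/2]
4 nonzero rows, so rank(B) = 4.
B has 4 columns; by rank–nullity, nullity = 4 − 4 = 0.

0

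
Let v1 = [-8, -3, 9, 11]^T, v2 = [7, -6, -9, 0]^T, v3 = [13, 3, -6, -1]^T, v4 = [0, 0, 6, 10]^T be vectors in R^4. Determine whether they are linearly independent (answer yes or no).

no

Form the matrix with these vectors as rows and row reduce.
R2 ← R2 + (7/8)·R1: [0, -69/8, -9/8, 77/8]
R3 ← R3 + (13/8)·R1: [0, -15/8, 69/8, 135/8]
R3 ← R3 − (5/23)·R2: [0, 0, 204/23, 340/23]
R4 ← R4 − (23/34)·R3: [0, 0, 0, 0]
3 nonzero rows, so the 4 vectors span a space of dimension 3.
Since 3 < 4, the vectors are linearly dependent.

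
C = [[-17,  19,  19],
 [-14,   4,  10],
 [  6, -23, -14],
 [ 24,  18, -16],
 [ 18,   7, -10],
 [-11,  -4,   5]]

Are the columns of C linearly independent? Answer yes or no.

Row reduce C to echelon form.
R2 ← R2 − (14/17)·R1: [0, -198/17, -96/17]
R3 ← R3 + (6/17)·R1: [0, -277/17, -124/17]
R4 ← R4 + (24/17)·R1: [0, 762/17, 184/17]
R5 ← R5 + (18/17)·R1: [0, 461/17, 172/17]
R6 ← R6 − (11/17)·R1: [0, -277/17, -124/17]
R3 ← R3 − (277/198)·R2: [0, 0, 20/33]
R4 ← R4 + (127/33)·R2: [0, 0, -120/11]
R5 ← R5 + (461/198)·R2: [0, 0, -100/33]
R6 ← R6 − (277/198)·R2: [0, 0, 20/33]
R4 ← R4 + (18)·R3: [0, 0, 0]
R5 ← R5 + (5)·R3: [0, 0, 0]
R6 ← R6 − R3: [0, 0, 0]
3 pivots among 3 columns.
Every column is a pivot column, so the columns are linearly independent.

yes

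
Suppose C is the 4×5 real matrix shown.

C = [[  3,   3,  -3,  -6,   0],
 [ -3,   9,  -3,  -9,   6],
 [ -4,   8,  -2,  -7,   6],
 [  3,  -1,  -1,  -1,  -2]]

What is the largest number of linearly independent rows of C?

2

Row reduce to echelon form.
R2 ← R2 + R1: [0, 12, -6, -15, 6]
R3 ← R3 + (4/3)·R1: [0, 12, -6, -15, 6]
R4 ← R4 − R1: [0, -4, 2, 5, -2]
R3 ← R3 − R2: [0, 0, 0, 0, 0]
R4 ← R4 + (1/3)·R2: [0, 0, 0, 0, 0]
Echelon form has 2 nonzero rows, so rank(C) = 2.
The rank gives the maximum number of linearly independent rows: 2.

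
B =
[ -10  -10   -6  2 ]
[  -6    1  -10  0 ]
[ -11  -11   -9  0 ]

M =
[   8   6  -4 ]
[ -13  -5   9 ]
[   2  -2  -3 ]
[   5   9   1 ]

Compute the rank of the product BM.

First compute BM:
[[ 48,  20, -30],
 [-81, -21,  63],
 [ 37,   7, -28]]
Now row reduce the product.
R2 ← R2 + (27/16)·R1: [0, 51/4, 99/8]
R3 ← R3 − (37/48)·R1: [0, -101/12, -39/8]
R3 ← R3 + (101/153)·R2: [0, 0, 56/17]
3 nonzero rows, so rank(BM) = 3.

3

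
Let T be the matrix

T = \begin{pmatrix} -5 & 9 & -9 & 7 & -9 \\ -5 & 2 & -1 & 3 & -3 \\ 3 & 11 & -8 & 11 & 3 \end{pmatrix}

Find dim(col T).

3

Row reduce to echelon form.
R2 ← R2 − R1: [0, -7, 8, -4, 6]
R3 ← R3 + (3/5)·R1: [0, 82/5, -67/5, 76/5, -12/5]
R3 ← R3 + (82/35)·R2: [0, 0, 187/35, 204/35, 408/35]
Echelon form has 3 nonzero rows, so rank(T) = 3.
The column space has dimension equal to the rank: 3.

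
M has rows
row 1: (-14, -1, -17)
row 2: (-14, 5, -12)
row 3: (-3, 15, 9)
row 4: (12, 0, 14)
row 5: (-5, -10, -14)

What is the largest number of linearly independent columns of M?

Row reduce to echelon form.
R2 ← R2 − R1: [0, 6, 5]
R3 ← R3 − (3/14)·R1: [0, 213/14, 177/14]
R4 ← R4 + (6/7)·R1: [0, -6/7, -4/7]
R5 ← R5 − (5/14)·R1: [0, -135/14, -111/14]
R3 ← R3 − (71/28)·R2: [0, 0, -1/28]
R4 ← R4 + (1/7)·R2: [0, 0, 1/7]
R5 ← R5 + (45/28)·R2: [0, 0, 3/28]
R4 ← R4 + (4)·R3: [0, 0, 0]
R5 ← R5 + (3)·R3: [0, 0, 0]
Echelon form has 3 nonzero rows, so rank(M) = 3.
The rank gives the maximum number of linearly independent columns: 3.

3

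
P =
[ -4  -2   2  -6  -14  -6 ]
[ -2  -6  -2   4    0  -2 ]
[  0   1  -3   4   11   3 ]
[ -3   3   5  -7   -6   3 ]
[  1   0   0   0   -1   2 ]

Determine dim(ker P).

1

Row reduce to echelon form.
R2 ← R2 − (1/2)·R1: [0, -5, -3, 7, 7, 1]
R4 ← R4 − (3/4)·R1: [0, 9/2, 7/2, -5/2, 9/2, 15/2]
R5 ← R5 + (1/4)·R1: [0, -1/2, 1/2, -3/2, -9/2, 1/2]
R3 ← R3 + (1/5)·R2: [0, 0, -18/5, 27/5, 62/5, 16/5]
R4 ← R4 + (9/10)·R2: [0, 0, 4/5, 19/5, 54/5, 42/5]
R5 ← R5 − (1/10)·R2: [0, 0, 4/5, -11/5, -26/5, 2/5]
R4 ← R4 + (2/9)·R3: [0, 0, 0, 5, 122/9, 82/9]
R5 ← R5 + (2/9)·R3: [0, 0, 0, -1, -22/9, 10/9]
R5 ← R5 + (1/5)·R4: [0, 0, 0, 0, 4/15, 44/15]
5 nonzero rows, so rank(P) = 5.
P has 6 columns; by rank–nullity, nullity = 6 − 5 = 1.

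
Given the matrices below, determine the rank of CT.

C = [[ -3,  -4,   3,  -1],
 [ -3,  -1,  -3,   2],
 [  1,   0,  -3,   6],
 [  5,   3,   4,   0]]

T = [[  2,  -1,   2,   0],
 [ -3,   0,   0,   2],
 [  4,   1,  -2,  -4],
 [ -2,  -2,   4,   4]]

First compute CT:
[[ 20,   8, -16, -24],
 [-19,  -4,   8,  18],
 [-22, -16,  32,  36],
 [ 17,  -1,   2, -10]]
Now row reduce the product.
R2 ← R2 + (19/20)·R1: [0, 18/5, -36/5, -24/5]
R3 ← R3 + (11/10)·R1: [0, -36/5, 72/5, 48/5]
R4 ← R4 − (17/20)·R1: [0, -39/5, 78/5, 52/5]
R3 ← R3 + (2)·R2: [0, 0, 0, 0]
R4 ← R4 + (13/6)·R2: [0, 0, 0, 0]
2 nonzero rows, so rank(CT) = 2.

2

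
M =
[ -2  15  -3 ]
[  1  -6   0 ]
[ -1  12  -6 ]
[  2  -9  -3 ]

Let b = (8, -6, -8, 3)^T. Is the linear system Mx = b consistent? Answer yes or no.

no

Row reduce the augmented matrix [M | b].
R2 ← R2 + (1/2)·R1: [0, 3/2, -3/2, -2]
R3 ← R3 − (1/2)·R1: [0, 9/2, -9/2, -12]
R4 ← R4 + R1: [0, 6, -6, 11]
R3 ← R3 − (3)·R2: [0, 0, 0, -6]
R4 ← R4 − (4)·R2: [0, 0, 0, 19]
R4 ← R4 + (19/6)·R3: [0, 0, 0, 0]
The echelon form has 3 nonzero rows; the last pivot sits in the augmented column, so rank(M) = 2 but rank([M|b]) = 3.
Since the ranks differ, the system is inconsistent.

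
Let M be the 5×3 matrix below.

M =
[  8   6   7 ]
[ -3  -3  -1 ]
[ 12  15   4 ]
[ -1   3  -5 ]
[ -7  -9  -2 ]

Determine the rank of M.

3

Row reduce to echelon form.
R2 ← R2 + (3/8)·R1: [0, -3/4, 13/8]
R3 ← R3 − (3/2)·R1: [0, 6, -13/2]
R4 ← R4 + (1/8)·R1: [0, 15/4, -33/8]
R5 ← R5 + (7/8)·R1: [0, -15/4, 33/8]
R3 ← R3 + (8)·R2: [0, 0, 13/2]
R4 ← R4 + (5)·R2: [0, 0, 4]
R5 ← R5 − (5)·R2: [0, 0, -4]
R4 ← R4 − (8/13)·R3: [0, 0, 0]
R5 ← R5 + (8/13)·R3: [0, 0, 0]
Echelon form has 3 nonzero rows, so rank(M) = 3.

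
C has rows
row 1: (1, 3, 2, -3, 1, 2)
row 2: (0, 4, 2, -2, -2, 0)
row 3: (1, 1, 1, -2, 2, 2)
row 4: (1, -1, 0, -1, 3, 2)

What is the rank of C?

2

Row reduce to echelon form.
R3 ← R3 − R1: [0, -2, -1, 1, 1, 0]
R4 ← R4 − R1: [0, -4, -2, 2, 2, 0]
R3 ← R3 + (1/2)·R2: [0, 0, 0, 0, 0, 0]
R4 ← R4 + R2: [0, 0, 0, 0, 0, 0]
Echelon form has 2 nonzero rows, so rank(C) = 2.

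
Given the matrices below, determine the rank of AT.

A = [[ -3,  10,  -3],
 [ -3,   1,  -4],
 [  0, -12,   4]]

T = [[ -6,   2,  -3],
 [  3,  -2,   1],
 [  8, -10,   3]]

3

First compute AT:
[[ 24,   4,  10],
 [-11,  32,  -2],
 [ -4, -16,   0]]
Now row reduce the product.
R2 ← R2 + (11/24)·R1: [0, 203/6, 31/12]
R3 ← R3 + (1/6)·R1: [0, -46/3, 5/3]
R3 ← R3 + (92/203)·R2: [0, 0, 576/203]
3 nonzero rows, so rank(AT) = 3.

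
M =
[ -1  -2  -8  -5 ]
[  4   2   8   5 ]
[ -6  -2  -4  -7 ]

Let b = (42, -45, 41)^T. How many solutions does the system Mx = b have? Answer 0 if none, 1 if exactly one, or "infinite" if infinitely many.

Row reduce the augmented matrix [M | b].
R2 ← R2 + (4)·R1: [0, -6, -24, -15, 123]
R3 ← R3 − (6)·R1: [0, 10, 44, 23, -211]
R3 ← R3 + (5/3)·R2: [0, 0, 4, -2, -6]
The echelon form has 3 nonzero rows, and every pivot lies in the first 4 columns, so rank(M) = rank([M|b]) = 3.
The system is consistent.
rank = 3 < 4 unknowns, so there are infinitely many solutions.

infinite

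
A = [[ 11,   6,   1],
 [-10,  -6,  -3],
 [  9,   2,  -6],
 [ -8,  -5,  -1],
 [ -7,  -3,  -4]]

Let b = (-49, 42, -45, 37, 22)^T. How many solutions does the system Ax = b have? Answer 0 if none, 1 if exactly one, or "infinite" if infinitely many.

1

Row reduce the augmented matrix [A | b].
R2 ← R2 + (10/11)·R1: [0, -6/11, -23/11, -28/11]
R3 ← R3 − (9/11)·R1: [0, -32/11, -75/11, -54/11]
R4 ← R4 + (8/11)·R1: [0, -7/11, -3/11, 15/11]
R5 ← R5 + (7/11)·R1: [0, 9/11, -37/11, -101/11]
R3 ← R3 − (16/3)·R2: [0, 0, 13/3, 26/3]
R4 ← R4 − (7/6)·R2: [0, 0, 13/6, 13/3]
R5 ← R5 + (3/2)·R2: [0, 0, -13/2, -13]
R4 ← R4 − (1/2)·R3: [0, 0, 0, 0]
R5 ← R5 + (3/2)·R3: [0, 0, 0, 0]
The echelon form has 3 nonzero rows, and every pivot lies in the first 3 columns, so rank(A) = rank([A|b]) = 3.
The system is consistent.
rank = 3 = number of unknowns, so the solution is unique.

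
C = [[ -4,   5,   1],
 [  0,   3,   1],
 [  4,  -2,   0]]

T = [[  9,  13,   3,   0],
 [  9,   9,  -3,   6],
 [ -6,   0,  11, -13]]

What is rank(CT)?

2

First compute CT:
[[  3,  -7, -16,  17],
 [ 21,  27,   2,   5],
 [ 18,  34,  18, -12]]
Now row reduce the product.
R2 ← R2 − (7)·R1: [0, 76, 114, -114]
R3 ← R3 − (6)·R1: [0, 76, 114, -114]
R3 ← R3 − R2: [0, 0, 0, 0]
2 nonzero rows, so rank(CT) = 2.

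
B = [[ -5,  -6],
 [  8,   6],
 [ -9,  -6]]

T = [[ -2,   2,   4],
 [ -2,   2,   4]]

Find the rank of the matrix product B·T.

First compute BT:
[[ 22, -22, -44],
 [-28,  28,  56],
 [ 30, -30, -60]]
Now row reduce the product.
R2 ← R2 + (14/11)·R1: [0, 0, 0]
R3 ← R3 − (15/11)·R1: [0, 0, 0]
1 nonzero row, so rank(BT) = 1.

1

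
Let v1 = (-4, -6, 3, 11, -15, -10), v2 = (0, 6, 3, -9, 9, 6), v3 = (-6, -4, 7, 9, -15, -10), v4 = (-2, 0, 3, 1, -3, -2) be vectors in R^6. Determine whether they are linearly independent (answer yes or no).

no

Form the matrix with these vectors as rows and row reduce.
R3 ← R3 − (3/2)·R1: [0, 5, 5/2, -15/2, 15/2, 5]
R4 ← R4 − (1/2)·R1: [0, 3, 3/2, -9/2, 9/2, 3]
R3 ← R3 − (5/6)·R2: [0, 0, 0, 0, 0, 0]
R4 ← R4 − (1/2)·R2: [0, 0, 0, 0, 0, 0]
2 nonzero rows, so the 4 vectors span a space of dimension 2.
Since 2 < 4, the vectors are linearly dependent.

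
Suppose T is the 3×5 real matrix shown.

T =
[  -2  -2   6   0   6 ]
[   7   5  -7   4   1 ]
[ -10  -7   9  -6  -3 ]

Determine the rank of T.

2

Row reduce to echelon form.
R2 ← R2 + (7/2)·R1: [0, -2, 14, 4, 22]
R3 ← R3 − (5)·R1: [0, 3, -21, -6, -33]
R3 ← R3 + (3/2)·R2: [0, 0, 0, 0, 0]
Echelon form has 2 nonzero rows, so rank(T) = 2.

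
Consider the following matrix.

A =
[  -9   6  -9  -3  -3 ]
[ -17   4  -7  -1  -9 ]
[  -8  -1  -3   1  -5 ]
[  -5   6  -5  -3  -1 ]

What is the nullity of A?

2

Row reduce to echelon form.
R2 ← R2 − (17/9)·R1: [0, -22/3, 10, 14/3, -10/3]
R3 ← R3 − (8/9)·R1: [0, -19/3, 5, 11/3, -7/3]
R4 ← R4 − (5/9)·R1: [0, 8/3, 0, -4/3, 2/3]
R3 ← R3 − (19/22)·R2: [0, 0, -40/11, -4/11, 6/11]
R4 ← R4 + (4/11)·R2: [0, 0, 40/11, 4/11, -6/11]
R4 ← R4 + R3: [0, 0, 0, 0, 0]
3 nonzero rows, so rank(A) = 3.
A has 5 columns; by rank–nullity, nullity = 5 − 3 = 2.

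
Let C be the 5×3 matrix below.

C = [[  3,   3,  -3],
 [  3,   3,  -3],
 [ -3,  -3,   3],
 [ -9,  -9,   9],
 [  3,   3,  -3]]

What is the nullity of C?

2

Row reduce to echelon form.
R2 ← R2 − R1: [0, 0, 0]
R3 ← R3 + R1: [0, 0, 0]
R4 ← R4 + (3)·R1: [0, 0, 0]
R5 ← R5 − R1: [0, 0, 0]
1 nonzero row, so rank(C) = 1.
C has 3 columns; by rank–nullity, nullity = 3 − 1 = 2.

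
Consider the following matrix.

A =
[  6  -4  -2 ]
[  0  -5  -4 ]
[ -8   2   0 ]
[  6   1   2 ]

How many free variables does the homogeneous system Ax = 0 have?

1

Row reduce to echelon form.
R3 ← R3 + (4/3)·R1: [0, -10/3, -8/3]
R4 ← R4 − R1: [0, 5, 4]
R3 ← R3 − (2/3)·R2: [0, 0, 0]
R4 ← R4 + R2: [0, 0, 0]
2 nonzero rows, so rank(A) = 2.
A has 3 columns; by rank–nullity, nullity = 3 − 2 = 1.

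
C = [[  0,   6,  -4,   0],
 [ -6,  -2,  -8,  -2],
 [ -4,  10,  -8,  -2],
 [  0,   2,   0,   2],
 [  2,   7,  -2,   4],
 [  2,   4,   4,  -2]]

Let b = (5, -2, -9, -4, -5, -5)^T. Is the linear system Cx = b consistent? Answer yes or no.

Row reduce the augmented matrix [C | b].
Swap R1 ↔ R2
R3 ← R3 − (2/3)·R1: [0, 34/3, -8/3, -2/3, -23/3]
R5 ← R5 + (1/3)·R1: [0, 19/3, -14/3, 10/3, -17/3]
R6 ← R6 + (1/3)·R1: [0, 10/3, 4/3, -8/3, -17/3]
R3 ← R3 − (17/9)·R2: [0, 0, 44/9, -2/3, -154/9]
R4 ← R4 − (1/3)·R2: [0, 0, 4/3, 2, -17/3]
R5 ← R5 − (19/18)·R2: [0, 0, -4/9, 10/3, -197/18]
R6 ← R6 − (5/9)·R2: [0, 0, 32/9, -8/3, -76/9]
R4 ← R4 − (3/11)·R3: [0, 0, 0, 24/11, -1]
R5 ← R5 + (1/11)·R3: [0, 0, 0, 36/11, -25/2]
R6 ← R6 − (8/11)·R3: [0, 0, 0, -24/11, 4]
R5 ← R5 − (3/2)·R4: [0, 0, 0, 0, -11]
R6 ← R6 + R4: [0, 0, 0, 0, 3]
R6 ← R6 + (3/11)·R5: [0, 0, 0, 0, 0]
The echelon form has 5 nonzero rows; the last pivot sits in the augmented column, so rank(C) = 4 but rank([C|b]) = 5.
Since the ranks differ, the system is inconsistent.

no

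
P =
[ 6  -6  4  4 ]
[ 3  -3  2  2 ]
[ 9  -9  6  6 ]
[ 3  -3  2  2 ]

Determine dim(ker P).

3

Row reduce to echelon form.
R2 ← R2 − (1/2)·R1: [0, 0, 0, 0]
R3 ← R3 − (3/2)·R1: [0, 0, 0, 0]
R4 ← R4 − (1/2)·R1: [0, 0, 0, 0]
1 nonzero row, so rank(P) = 1.
P has 4 columns; by rank–nullity, nullity = 4 − 1 = 3.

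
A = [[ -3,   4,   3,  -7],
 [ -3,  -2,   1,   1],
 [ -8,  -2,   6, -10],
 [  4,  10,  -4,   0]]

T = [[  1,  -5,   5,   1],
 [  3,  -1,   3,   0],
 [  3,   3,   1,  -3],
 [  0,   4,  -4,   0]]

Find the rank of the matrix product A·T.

First compute AT:
[[ 18,  -8,  28, -12],
 [ -6,  24, -24,  -6],
 [  4,  20,   0, -26],
 [ 22, -42,  46,  16]]
Now row reduce the product.
R2 ← R2 + (1/3)·R1: [0, 64/3, -44/3, -10]
R3 ← R3 − (2/9)·R1: [0, 196/9, -56/9, -70/3]
R4 ← R4 − (11/9)·R1: [0, -290/9, 106/9, 92/3]
R3 ← R3 − (49/48)·R2: [0, 0, 35/4, -105/8]
R4 ← R4 + (145/96)·R2: [0, 0, -83/8, 249/16]
R4 ← R4 + (83/70)·R3: [0, 0, 0, 0]
3 nonzero rows, so rank(AT) = 3.

3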